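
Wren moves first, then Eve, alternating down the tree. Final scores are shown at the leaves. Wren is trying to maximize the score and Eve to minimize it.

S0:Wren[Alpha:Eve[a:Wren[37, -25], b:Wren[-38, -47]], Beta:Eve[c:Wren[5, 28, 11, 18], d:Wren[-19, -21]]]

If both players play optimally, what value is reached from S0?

-19

a (Wren): max(37, -25) = 37
b (Wren): max(-38, -47) = -38
Alpha (Eve): min(37, -38) = -38
c (Wren): max(5, 28, 11, 18) = 28
d (Wren): max(-19, -21) = -19
Beta (Eve): min(28, -19) = -19
S0 (Wren): max(-38, -19) = -19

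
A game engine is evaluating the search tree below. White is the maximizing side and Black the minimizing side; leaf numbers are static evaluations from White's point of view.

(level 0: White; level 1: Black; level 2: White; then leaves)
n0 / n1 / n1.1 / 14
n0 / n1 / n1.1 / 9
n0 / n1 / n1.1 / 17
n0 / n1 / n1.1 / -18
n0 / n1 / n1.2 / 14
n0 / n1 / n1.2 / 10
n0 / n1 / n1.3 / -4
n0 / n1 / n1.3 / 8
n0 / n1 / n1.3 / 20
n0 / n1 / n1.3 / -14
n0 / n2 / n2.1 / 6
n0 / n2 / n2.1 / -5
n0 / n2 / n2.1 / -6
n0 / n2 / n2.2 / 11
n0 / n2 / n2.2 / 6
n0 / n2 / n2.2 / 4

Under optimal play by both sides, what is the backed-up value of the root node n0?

14

n1.1 (White): max(14, 9, 17, -18) = 17
n1.2 (White): max(14, 10) = 14
n1.3 (White): max(-4, 8, 20, -14) = 20
n1 (Black): min(17, 14, 20) = 14
n2.1 (White): max(6, -5, -6) = 6
n2.2 (White): max(11, 6, 4) = 11
n2 (Black): min(6, 11) = 6
n0 (White): max(14, 6) = 14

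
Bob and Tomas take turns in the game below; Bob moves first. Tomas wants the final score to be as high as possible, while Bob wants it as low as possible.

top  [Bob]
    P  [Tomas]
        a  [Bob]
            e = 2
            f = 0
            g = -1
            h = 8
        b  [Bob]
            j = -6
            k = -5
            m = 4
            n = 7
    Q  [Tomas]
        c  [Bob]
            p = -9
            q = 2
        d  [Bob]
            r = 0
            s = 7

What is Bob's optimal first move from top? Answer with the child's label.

a (Bob): min(2, 0, -1, 8) = -1
b (Bob): min(-6, -5, 4, 7) = -6
P (Tomas): max(-1, -6) = -1
c (Bob): min(-9, 2) = -9
d (Bob): min(0, 7) = 0
Q (Tomas): max(-9, 0) = 0
top (Bob): min(-1, 0) = -1
Bob at top wants the lowest of {P=-1, Q=0}, so chooses P.

P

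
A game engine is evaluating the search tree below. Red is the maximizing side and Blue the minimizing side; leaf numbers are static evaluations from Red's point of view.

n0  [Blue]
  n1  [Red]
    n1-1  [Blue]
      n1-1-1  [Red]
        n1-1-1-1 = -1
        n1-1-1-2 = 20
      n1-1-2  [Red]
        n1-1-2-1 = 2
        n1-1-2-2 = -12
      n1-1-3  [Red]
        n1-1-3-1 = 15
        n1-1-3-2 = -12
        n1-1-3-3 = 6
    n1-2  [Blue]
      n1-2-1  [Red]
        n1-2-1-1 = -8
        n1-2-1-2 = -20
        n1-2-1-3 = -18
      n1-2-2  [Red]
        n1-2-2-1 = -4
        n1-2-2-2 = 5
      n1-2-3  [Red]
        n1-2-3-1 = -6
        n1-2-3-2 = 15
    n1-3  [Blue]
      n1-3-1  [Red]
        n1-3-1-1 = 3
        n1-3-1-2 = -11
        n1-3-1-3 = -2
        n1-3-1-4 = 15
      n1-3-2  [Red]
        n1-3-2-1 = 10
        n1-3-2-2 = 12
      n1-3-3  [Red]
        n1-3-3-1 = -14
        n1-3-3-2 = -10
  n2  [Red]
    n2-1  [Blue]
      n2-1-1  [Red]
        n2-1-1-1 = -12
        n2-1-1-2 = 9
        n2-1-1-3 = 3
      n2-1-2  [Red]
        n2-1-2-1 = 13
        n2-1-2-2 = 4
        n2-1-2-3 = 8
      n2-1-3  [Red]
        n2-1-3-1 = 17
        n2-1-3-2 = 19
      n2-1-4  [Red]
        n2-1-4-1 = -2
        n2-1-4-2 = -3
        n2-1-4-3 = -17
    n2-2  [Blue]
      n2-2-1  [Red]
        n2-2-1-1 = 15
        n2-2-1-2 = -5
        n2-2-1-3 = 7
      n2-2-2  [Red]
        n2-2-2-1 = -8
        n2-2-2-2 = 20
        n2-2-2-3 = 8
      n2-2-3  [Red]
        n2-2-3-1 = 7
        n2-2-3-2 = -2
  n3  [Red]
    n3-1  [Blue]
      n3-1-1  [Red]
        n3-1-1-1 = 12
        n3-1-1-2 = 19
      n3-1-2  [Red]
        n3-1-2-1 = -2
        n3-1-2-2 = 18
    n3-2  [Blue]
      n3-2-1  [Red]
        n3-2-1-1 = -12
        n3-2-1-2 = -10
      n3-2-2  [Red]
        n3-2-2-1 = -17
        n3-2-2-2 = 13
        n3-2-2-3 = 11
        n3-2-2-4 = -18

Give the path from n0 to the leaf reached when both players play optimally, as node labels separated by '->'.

n1-1-1 (Red): max(-1, 20) = 20
n1-1-2 (Red): max(2, -12) = 2
n1-1-3 (Red): max(15, -12, 6) = 15
n1-1 (Blue): min(20, 2, 15) = 2
n1-2-1 (Red): max(-8, -20, -18) = -8
n1-2-2 (Red): max(-4, 5) = 5
n1-2-3 (Red): max(-6, 15) = 15
n1-2 (Blue): min(-8, 5, 15) = -8
n1-3-1 (Red): max(3, -11, -2, 15) = 15
n1-3-2 (Red): max(10, 12) = 12
n1-3-3 (Red): max(-14, -10) = -10
n1-3 (Blue): min(15, 12, -10) = -10
n1 (Red): max(2, -8, -10) = 2
n2-1-1 (Red): max(-12, 9, 3) = 9
n2-1-2 (Red): max(13, 4, 8) = 13
n2-1-3 (Red): max(17, 19) = 19
n2-1-4 (Red): max(-2, -3, -17) = -2
n2-1 (Blue): min(9, 13, 19, -2) = -2
n2-2-1 (Red): max(15, -5, 7) = 15
n2-2-2 (Red): max(-8, 20, 8) = 20
n2-2-3 (Red): max(7, -2) = 7
n2-2 (Blue): min(15, 20, 7) = 7
n2 (Red): max(-2, 7) = 7
n3-1-1 (Red): max(12, 19) = 19
n3-1-2 (Red): max(-2, 18) = 18
n3-1 (Blue): min(19, 18) = 18
n3-2-1 (Red): max(-12, -10) = -10
n3-2-2 (Red): max(-17, 13, 11, -18) = 13
n3-2 (Blue): min(-10, 13) = -10
n3 (Red): max(18, -10) = 18
n0 (Blue): min(2, 7, 18) = 2
At n0, Blue picks n1 (lowest: 2).
At n1, Red picks n1-1 (highest: 2).
At n1-1, Blue picks n1-1-2 (lowest: 2).
At n1-1-2, Red picks n1-1-2-1 (highest: 2).
Terminal value 2.

n0 -> n1 -> n1-1 -> n1-1-2 -> n1-1-2-1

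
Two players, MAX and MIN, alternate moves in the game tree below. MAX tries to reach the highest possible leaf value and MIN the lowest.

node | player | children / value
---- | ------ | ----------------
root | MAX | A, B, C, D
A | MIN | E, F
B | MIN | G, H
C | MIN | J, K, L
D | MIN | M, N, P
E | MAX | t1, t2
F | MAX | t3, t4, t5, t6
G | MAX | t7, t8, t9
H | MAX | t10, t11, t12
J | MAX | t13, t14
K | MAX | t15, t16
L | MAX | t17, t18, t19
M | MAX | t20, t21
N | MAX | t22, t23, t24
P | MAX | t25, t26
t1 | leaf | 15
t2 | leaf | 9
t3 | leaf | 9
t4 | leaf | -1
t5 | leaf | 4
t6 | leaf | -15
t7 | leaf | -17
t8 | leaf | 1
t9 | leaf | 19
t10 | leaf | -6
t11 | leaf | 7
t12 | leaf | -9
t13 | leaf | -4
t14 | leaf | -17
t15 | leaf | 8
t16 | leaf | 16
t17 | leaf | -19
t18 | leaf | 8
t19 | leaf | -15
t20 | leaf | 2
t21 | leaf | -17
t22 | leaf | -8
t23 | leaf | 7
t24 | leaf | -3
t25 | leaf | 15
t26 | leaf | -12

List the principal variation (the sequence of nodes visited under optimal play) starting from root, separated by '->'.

E (MAX): max(15, 9) = 15
F (MAX): max(9, -1, 4, -15) = 9
A (MIN): min(15, 9) = 9
G (MAX): max(-17, 1, 19) = 19
H (MAX): max(-6, 7, -9) = 7
B (MIN): min(19, 7) = 7
J (MAX): max(-4, -17) = -4
K (MAX): max(8, 16) = 16
L (MAX): max(-19, 8, -15) = 8
C (MIN): min(-4, 16, 8) = -4
M (MAX): max(2, -17) = 2
N (MAX): max(-8, 7, -3) = 7
P (MAX): max(15, -12) = 15
D (MIN): min(2, 7, 15) = 2
root (MAX): max(9, 7, -4, 2) = 9
At root, MAX picks A (highest: 9).
At A, MIN picks F (lowest: 9).
At F, MAX picks t3 (highest: 9).
Terminal value 9.

root -> A -> F -> t3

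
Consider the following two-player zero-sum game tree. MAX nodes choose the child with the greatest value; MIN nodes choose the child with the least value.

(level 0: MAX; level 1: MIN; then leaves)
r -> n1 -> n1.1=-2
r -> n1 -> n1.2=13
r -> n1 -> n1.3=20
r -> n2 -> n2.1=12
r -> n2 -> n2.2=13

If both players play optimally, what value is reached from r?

12

n1 (MIN): min(-2, 13, 20) = -2
n2 (MIN): min(12, 13) = 12
r (MAX): max(-2, 12) = 12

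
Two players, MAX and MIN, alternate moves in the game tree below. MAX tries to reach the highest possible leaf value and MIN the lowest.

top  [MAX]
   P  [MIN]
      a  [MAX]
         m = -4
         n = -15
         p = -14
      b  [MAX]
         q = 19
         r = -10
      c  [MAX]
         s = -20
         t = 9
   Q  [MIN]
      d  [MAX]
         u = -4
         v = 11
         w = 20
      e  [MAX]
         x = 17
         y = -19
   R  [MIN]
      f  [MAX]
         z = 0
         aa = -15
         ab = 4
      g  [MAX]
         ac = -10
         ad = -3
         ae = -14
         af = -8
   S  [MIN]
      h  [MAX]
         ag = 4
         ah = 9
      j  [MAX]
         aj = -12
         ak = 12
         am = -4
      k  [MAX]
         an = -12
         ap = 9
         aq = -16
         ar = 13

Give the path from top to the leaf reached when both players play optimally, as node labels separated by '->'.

a (MAX): max(-4, -15, -14) = -4
b (MAX): max(19, -10) = 19
c (MAX): max(-20, 9) = 9
P (MIN): min(-4, 19, 9) = -4
d (MAX): max(-4, 11, 20) = 20
e (MAX): max(17, -19) = 17
Q (MIN): min(20, 17) = 17
f (MAX): max(0, -15, 4) = 4
g (MAX): max(-10, -3, -14, -8) = -3
R (MIN): min(4, -3) = -3
h (MAX): max(4, 9) = 9
j (MAX): max(-12, 12, -4) = 12
k (MAX): max(-12, 9, -16, 13) = 13
S (MIN): min(9, 12, 13) = 9
top (MAX): max(-4, 17, -3, 9) = 17
At top, MAX picks Q (highest: 17).
At Q, MIN picks e (lowest: 17).
At e, MAX picks x (highest: 17).
Terminal value 17.

top -> Q -> e -> x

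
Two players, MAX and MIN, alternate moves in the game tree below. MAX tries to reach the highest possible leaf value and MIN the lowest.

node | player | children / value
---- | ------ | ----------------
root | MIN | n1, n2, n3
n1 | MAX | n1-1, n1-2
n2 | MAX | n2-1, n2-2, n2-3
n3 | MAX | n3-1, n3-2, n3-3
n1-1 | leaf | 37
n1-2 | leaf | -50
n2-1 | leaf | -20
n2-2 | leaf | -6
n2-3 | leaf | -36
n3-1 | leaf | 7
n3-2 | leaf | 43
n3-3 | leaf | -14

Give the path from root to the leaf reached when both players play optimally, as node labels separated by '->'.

root -> n2 -> n2-2

n1 (MAX): max(37, -50) = 37
n2 (MAX): max(-20, -6, -36) = -6
n3 (MAX): max(7, 43, -14) = 43
root (MIN): min(37, -6, 43) = -6
At root, MIN picks n2 (lowest: -6).
At n2, MAX picks n2-2 (highest: -6).
Terminal value -6.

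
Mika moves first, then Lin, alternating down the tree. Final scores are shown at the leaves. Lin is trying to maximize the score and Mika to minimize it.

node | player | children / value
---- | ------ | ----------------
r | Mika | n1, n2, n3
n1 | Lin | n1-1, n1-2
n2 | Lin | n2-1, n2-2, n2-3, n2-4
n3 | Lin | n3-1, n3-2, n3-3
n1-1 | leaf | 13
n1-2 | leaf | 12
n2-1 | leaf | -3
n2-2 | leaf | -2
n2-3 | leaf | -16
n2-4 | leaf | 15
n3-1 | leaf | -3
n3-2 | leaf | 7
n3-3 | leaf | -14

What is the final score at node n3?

7

n3 (Lin): max(-3, 7, -14) = 7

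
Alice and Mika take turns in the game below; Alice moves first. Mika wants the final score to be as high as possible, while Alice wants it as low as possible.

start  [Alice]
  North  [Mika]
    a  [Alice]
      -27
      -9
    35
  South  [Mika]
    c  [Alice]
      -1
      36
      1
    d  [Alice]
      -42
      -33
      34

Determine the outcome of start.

-1

a (Alice): min(-27, -9) = -27
North (Mika): max(-27, 35) = 35
c (Alice): min(-1, 36, 1) = -1
d (Alice): min(-42, -33, 34) = -42
South (Mika): max(-1, -42) = -1
start (Alice): min(35, -1) = -1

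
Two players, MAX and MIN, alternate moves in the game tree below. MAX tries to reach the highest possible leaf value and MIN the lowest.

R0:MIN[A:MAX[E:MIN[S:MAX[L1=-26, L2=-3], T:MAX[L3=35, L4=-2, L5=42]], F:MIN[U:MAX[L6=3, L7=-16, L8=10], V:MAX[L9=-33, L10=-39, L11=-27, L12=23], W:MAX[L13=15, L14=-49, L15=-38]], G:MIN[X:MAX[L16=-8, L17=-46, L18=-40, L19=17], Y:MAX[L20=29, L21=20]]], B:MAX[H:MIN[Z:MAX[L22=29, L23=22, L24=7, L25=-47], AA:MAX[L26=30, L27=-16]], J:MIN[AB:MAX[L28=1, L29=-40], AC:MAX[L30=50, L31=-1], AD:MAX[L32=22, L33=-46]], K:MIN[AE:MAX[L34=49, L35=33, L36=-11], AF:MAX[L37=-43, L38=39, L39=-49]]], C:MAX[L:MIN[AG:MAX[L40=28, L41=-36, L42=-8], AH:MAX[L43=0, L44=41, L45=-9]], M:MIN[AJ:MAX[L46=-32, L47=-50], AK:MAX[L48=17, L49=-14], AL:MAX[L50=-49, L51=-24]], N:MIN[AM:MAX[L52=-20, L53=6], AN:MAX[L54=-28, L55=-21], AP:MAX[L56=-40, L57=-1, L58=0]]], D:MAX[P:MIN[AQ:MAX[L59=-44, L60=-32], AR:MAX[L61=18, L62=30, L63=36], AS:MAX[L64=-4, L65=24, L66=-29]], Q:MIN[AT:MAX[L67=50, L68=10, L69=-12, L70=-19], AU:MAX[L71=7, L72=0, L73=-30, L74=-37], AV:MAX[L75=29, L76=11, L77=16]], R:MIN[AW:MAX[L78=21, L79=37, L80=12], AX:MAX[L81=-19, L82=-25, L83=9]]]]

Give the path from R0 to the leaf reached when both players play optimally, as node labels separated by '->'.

R0 -> D -> R -> AX -> L83

S (MAX): max(-26, -3) = -3
T (MAX): max(35, -2, 42) = 42
E (MIN): min(-3, 42) = -3
U (MAX): max(3, -16, 10) = 10
V (MAX): max(-33, -39, -27, 23) = 23
W (MAX): max(15, -49, -38) = 15
F (MIN): min(10, 23, 15) = 10
X (MAX): max(-8, -46, -40, 17) = 17
Y (MAX): max(29, 20) = 29
G (MIN): min(17, 29) = 17
A (MAX): max(-3, 10, 17) = 17
Z (MAX): max(29, 22, 7, -47) = 29
AA (MAX): max(30, -16) = 30
H (MIN): min(29, 30) = 29
AB (MAX): max(1, -40) = 1
AC (MAX): max(50, -1) = 50
AD (MAX): max(22, -46) = 22
J (MIN): min(1, 50, 22) = 1
AE (MAX): max(49, 33, -11) = 49
AF (MAX): max(-43, 39, -49) = 39
K (MIN): min(49, 39) = 39
B (MAX): max(29, 1, 39) = 39
AG (MAX): max(28, -36, -8) = 28
AH (MAX): max(0, 41, -9) = 41
L (MIN): min(28, 41) = 28
AJ (MAX): max(-32, -50) = -32
AK (MAX): max(17, -14) = 17
AL (MAX): max(-49, -24) = -24
M (MIN): min(-32, 17, -24) = -32
AM (MAX): max(-20, 6) = 6
AN (MAX): max(-28, -21) = -21
AP (MAX): max(-40, -1, 0) = 0
N (MIN): min(6, -21, 0) = -21
C (MAX): max(28, -32, -21) = 28
AQ (MAX): max(-44, -32) = -32
AR (MAX): max(18, 30, 36) = 36
AS (MAX): max(-4, 24, -29) = 24
P (MIN): min(-32, 36, 24) = -32
AT (MAX): max(50, 10, -12, -19) = 50
AU (MAX): max(7, 0, -30, -37) = 7
AV (MAX): max(29, 11, 16) = 29
Q (MIN): min(50, 7, 29) = 7
AW (MAX): max(21, 37, 12) = 37
AX (MAX): max(-19, -25, 9) = 9
R (MIN): min(37, 9) = 9
D (MAX): max(-32, 7, 9) = 9
R0 (MIN): min(17, 39, 28, 9) = 9
At R0, MIN picks D (lowest: 9).
At D, MAX picks R (highest: 9).
At R, MIN picks AX (lowest: 9).
At AX, MAX picks L83 (highest: 9).
Terminal value 9.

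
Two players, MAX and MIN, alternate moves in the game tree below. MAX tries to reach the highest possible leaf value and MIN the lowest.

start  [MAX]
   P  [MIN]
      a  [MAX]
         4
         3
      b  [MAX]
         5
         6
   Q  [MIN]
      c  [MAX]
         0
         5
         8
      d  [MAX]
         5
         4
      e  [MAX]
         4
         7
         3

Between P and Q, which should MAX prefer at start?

Q

a (MAX): max(4, 3) = 4
b (MAX): max(5, 6) = 6
P (MIN): min(4, 6) = 4
c (MAX): max(0, 5, 8) = 8
d (MAX): max(5, 4) = 5
e (MAX): max(4, 7, 3) = 7
Q (MIN): min(8, 5, 7) = 5
MAX prefers the higher value; P=4, Q=5. Q is better since 5 > 4.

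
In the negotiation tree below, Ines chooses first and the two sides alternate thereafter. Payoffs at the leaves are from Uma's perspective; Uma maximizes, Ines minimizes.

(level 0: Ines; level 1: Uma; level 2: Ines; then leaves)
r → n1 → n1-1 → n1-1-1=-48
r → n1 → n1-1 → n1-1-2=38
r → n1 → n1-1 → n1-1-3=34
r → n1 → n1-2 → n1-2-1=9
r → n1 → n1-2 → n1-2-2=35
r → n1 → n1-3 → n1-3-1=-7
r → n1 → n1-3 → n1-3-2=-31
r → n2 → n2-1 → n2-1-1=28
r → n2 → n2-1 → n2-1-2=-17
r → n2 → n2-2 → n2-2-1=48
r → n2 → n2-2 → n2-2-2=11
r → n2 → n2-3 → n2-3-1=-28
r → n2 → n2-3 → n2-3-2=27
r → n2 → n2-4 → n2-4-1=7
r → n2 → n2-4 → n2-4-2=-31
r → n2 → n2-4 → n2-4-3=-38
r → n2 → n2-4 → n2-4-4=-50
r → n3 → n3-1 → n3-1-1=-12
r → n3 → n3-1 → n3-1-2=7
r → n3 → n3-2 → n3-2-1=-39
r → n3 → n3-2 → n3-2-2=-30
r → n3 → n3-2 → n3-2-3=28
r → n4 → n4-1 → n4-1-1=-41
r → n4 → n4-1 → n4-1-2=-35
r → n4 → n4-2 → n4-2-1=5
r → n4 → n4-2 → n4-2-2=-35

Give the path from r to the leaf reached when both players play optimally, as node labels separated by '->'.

n1-1 (Ines): min(-48, 38, 34) = -48
n1-2 (Ines): min(9, 35) = 9
n1-3 (Ines): min(-7, -31) = -31
n1 (Uma): max(-48, 9, -31) = 9
n2-1 (Ines): min(28, -17) = -17
n2-2 (Ines): min(48, 11) = 11
n2-3 (Ines): min(-28, 27) = -28
n2-4 (Ines): min(7, -31, -38, -50) = -50
n2 (Uma): max(-17, 11, -28, -50) = 11
n3-1 (Ines): min(-12, 7) = -12
n3-2 (Ines): min(-39, -30, 28) = -39
n3 (Uma): max(-12, -39) = -12
n4-1 (Ines): min(-41, -35) = -41
n4-2 (Ines): min(5, -35) = -35
n4 (Uma): max(-41, -35) = -35
r (Ines): min(9, 11, -12, -35) = -35
At r, Ines picks n4 (lowest: -35).
At n4, Uma picks n4-2 (highest: -35).
At n4-2, Ines picks n4-2-2 (lowest: -35).
Terminal value -35.

r -> n4 -> n4-2 -> n4-2-2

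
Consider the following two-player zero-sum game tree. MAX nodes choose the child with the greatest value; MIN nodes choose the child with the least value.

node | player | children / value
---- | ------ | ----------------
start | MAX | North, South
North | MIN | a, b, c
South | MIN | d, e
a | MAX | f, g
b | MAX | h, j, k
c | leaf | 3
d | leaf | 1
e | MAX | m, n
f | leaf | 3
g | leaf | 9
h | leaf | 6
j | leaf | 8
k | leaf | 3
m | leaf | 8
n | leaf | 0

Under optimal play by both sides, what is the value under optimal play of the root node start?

3

a (MAX): max(3, 9) = 9
b (MAX): max(6, 8, 3) = 8
North (MIN): min(9, 8, 3) = 3
e (MAX): max(8, 0) = 8
South (MIN): min(1, 8) = 1
start (MAX): max(3, 1) = 3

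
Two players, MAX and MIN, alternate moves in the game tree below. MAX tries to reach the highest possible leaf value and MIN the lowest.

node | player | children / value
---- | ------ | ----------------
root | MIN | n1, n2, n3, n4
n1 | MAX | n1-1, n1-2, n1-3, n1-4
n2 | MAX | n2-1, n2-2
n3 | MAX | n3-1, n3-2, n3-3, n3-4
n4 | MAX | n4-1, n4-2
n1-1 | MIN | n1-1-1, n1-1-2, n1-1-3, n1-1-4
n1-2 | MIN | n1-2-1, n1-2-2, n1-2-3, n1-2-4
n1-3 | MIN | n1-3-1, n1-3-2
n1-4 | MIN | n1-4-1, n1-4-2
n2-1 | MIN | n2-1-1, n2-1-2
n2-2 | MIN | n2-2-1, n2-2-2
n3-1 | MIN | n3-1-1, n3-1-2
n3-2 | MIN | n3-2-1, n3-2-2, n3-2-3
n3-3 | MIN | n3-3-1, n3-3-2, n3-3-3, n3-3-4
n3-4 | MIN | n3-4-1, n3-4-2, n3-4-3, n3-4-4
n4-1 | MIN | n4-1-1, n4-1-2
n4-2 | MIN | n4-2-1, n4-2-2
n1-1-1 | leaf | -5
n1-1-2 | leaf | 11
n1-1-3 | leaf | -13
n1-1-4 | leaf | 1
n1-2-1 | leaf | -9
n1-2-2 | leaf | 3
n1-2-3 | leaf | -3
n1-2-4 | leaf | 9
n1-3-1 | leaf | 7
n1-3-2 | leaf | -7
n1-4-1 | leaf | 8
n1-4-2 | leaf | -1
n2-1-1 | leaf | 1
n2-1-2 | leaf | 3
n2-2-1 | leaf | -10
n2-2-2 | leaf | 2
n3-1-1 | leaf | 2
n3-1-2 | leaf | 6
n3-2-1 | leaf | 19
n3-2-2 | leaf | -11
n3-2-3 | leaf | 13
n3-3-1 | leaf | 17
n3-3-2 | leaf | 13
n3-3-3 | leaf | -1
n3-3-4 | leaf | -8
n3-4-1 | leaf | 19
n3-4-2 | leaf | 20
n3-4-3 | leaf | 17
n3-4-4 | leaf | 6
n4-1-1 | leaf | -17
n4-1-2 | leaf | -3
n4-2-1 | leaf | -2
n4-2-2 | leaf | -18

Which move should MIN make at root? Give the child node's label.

n4

n1-1 (MIN): min(-5, 11, -13, 1) = -13
n1-2 (MIN): min(-9, 3, -3, 9) = -9
n1-3 (MIN): min(7, -7) = -7
n1-4 (MIN): min(8, -1) = -1
n1 (MAX): max(-13, -9, -7, -1) = -1
n2-1 (MIN): min(1, 3) = 1
n2-2 (MIN): min(-10, 2) = -10
n2 (MAX): max(1, -10) = 1
n3-1 (MIN): min(2, 6) = 2
n3-2 (MIN): min(19, -11, 13) = -11
n3-3 (MIN): min(17, 13, -1, -8) = -8
n3-4 (MIN): min(19, 20, 17, 6) = 6
n3 (MAX): max(2, -11, -8, 6) = 6
n4-1 (MIN): min(-17, -3) = -17
n4-2 (MIN): min(-2, -18) = -18
n4 (MAX): max(-17, -18) = -17
root (MIN): min(-1, 1, 6, -17) = -17
MIN at root wants the lowest of {n1=-1, n2=1, n3=6, n4=-17}, so chooses n4.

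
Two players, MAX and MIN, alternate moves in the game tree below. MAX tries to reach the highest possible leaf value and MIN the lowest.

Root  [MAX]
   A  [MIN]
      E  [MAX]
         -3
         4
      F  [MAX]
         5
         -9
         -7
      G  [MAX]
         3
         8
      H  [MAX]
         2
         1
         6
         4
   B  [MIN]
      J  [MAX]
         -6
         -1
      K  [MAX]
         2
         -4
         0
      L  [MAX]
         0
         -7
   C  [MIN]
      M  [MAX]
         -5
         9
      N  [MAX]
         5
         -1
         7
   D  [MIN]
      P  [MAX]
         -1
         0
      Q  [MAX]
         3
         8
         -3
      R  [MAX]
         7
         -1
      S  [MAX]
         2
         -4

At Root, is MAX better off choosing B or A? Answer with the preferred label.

A

J (MAX): max(-6, -1) = -1
K (MAX): max(2, -4, 0) = 2
L (MAX): max(0, -7) = 0
B (MIN): min(-1, 2, 0) = -1
E (MAX): max(-3, 4) = 4
F (MAX): max(5, -9, -7) = 5
G (MAX): max(3, 8) = 8
H (MAX): max(2, 1, 6, 4) = 6
A (MIN): min(4, 5, 8, 6) = 4
MAX prefers the higher value; B=-1, A=4. A is better since 4 > -1.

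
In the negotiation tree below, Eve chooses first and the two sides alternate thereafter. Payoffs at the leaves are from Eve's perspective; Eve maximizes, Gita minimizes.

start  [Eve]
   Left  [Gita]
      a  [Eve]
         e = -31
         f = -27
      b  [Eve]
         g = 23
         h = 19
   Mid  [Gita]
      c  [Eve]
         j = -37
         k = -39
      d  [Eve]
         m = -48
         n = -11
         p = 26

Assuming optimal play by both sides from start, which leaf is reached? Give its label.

f

a (Eve): max(-31, -27) = -27
b (Eve): max(23, 19) = 23
Left (Gita): min(-27, 23) = -27
c (Eve): max(-37, -39) = -37
d (Eve): max(-48, -11, 26) = 26
Mid (Gita): min(-37, 26) = -37
start (Eve): max(-27, -37) = -27
At start, Eve picks Left (highest: -27).
At Left, Gita picks a (lowest: -27).
At a, Eve picks f (highest: -27).
Terminal value -27.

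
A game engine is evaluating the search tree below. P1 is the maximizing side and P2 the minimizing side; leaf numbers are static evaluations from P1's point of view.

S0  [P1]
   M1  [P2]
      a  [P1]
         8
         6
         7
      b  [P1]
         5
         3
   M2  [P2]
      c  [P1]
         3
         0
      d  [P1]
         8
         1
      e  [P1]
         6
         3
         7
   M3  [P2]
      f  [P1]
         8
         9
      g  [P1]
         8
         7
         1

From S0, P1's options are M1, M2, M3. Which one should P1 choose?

M3

a (P1): max(8, 6, 7) = 8
b (P1): max(5, 3) = 5
M1 (P2): min(8, 5) = 5
c (P1): max(3, 0) = 3
d (P1): max(8, 1) = 8
e (P1): max(6, 3, 7) = 7
M2 (P2): min(3, 8, 7) = 3
f (P1): max(8, 9) = 9
g (P1): max(8, 7, 1) = 8
M3 (P2): min(9, 8) = 8
S0 (P1): max(5, 3, 8) = 8
P1 at S0 wants the highest of {M1=5, M2=3, M3=8}, so chooses M3.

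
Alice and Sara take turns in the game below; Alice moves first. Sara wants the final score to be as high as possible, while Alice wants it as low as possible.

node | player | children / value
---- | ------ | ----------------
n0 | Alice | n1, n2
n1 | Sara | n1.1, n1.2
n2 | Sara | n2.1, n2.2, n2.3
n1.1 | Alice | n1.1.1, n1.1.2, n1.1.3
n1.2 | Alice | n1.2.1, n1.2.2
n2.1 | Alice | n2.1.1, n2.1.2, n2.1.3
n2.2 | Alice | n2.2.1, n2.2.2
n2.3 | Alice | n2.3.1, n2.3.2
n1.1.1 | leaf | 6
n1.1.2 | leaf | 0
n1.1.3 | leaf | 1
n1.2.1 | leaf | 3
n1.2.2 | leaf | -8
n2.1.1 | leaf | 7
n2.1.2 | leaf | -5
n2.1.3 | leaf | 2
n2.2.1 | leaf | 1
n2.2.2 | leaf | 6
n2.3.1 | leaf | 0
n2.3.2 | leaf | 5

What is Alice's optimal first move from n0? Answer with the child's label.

n1.1 (Alice): min(6, 0, 1) = 0
n1.2 (Alice): min(3, -8) = -8
n1 (Sara): max(0, -8) = 0
n2.1 (Alice): min(7, -5, 2) = -5
n2.2 (Alice): min(1, 6) = 1
n2.3 (Alice): min(0, 5) = 0
n2 (Sara): max(-5, 1, 0) = 1
n0 (Alice): min(0, 1) = 0
Alice at n0 wants the lowest of {n1=0, n2=1}, so chooses n1.

n1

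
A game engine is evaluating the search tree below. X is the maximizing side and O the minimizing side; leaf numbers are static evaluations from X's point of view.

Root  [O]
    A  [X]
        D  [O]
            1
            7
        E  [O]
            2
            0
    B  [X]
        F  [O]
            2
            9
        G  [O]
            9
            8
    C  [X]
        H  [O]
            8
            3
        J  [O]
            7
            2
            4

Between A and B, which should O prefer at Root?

D (O): min(1, 7) = 1
E (O): min(2, 0) = 0
A (X): max(1, 0) = 1
F (O): min(2, 9) = 2
G (O): min(9, 8) = 8
B (X): max(2, 8) = 8
O prefers the lower value; A=1, B=8. A is better since 1 < 8.

A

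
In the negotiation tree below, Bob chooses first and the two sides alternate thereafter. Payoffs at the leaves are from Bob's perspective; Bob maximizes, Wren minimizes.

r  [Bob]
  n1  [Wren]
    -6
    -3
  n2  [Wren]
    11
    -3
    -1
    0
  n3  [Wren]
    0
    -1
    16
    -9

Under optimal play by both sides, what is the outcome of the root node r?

-3

n1 (Wren): min(-6, -3) = -6
n2 (Wren): min(11, -3, -1, 0) = -3
n3 (Wren): min(0, -1, 16, -9) = -9
r (Bob): max(-6, -3, -9) = -3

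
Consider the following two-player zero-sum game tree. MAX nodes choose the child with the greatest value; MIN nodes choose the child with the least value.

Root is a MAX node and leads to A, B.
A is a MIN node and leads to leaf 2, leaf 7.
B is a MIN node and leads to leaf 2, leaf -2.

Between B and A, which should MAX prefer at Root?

B (MIN): min(2, -2) = -2
A (MIN): min(2, 7) = 2
MAX prefers the higher value; B=-2, A=2. A is better since 2 > -2.

A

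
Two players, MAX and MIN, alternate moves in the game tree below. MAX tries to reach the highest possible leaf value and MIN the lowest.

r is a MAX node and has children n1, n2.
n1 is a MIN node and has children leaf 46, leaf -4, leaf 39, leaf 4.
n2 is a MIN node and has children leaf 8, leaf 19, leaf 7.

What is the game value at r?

7

n1 (MIN): min(46, -4, 39, 4) = -4
n2 (MIN): min(8, 19, 7) = 7
r (MAX): max(-4, 7) = 7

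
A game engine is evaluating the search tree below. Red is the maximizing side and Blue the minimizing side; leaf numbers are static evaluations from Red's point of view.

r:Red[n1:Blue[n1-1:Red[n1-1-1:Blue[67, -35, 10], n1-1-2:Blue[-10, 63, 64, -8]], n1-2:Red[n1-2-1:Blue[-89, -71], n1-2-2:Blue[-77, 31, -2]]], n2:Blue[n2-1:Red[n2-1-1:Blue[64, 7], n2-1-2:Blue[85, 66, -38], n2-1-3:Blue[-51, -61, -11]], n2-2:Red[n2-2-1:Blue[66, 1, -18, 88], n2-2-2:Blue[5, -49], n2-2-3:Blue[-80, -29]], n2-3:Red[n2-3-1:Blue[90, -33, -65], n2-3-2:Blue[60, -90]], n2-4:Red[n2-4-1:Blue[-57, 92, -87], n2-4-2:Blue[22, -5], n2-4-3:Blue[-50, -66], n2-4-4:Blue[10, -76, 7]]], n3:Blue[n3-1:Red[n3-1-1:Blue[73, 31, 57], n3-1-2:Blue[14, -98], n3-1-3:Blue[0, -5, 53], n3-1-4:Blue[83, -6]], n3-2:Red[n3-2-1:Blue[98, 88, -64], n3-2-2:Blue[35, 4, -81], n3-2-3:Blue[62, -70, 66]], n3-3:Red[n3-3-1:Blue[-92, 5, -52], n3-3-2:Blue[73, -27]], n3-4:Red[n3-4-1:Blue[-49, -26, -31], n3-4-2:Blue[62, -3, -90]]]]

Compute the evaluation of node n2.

-65

n2-1-1 (Blue): min(64, 7) = 7
n2-1-2 (Blue): min(85, 66, -38) = -38
n2-1-3 (Blue): min(-51, -61, -11) = -61
n2-1 (Red): max(7, -38, -61) = 7
n2-2-1 (Blue): min(66, 1, -18, 88) = -18
n2-2-2 (Blue): min(5, -49) = -49
n2-2-3 (Blue): min(-80, -29) = -80
n2-2 (Red): max(-18, -49, -80) = -18
n2-3-1 (Blue): min(90, -33, -65) = -65
n2-3-2 (Blue): min(60, -90) = -90
n2-3 (Red): max(-65, -90) = -65
n2-4-1 (Blue): min(-57, 92, -87) = -87
n2-4-2 (Blue): min(22, -5) = -5
n2-4-3 (Blue): min(-50, -66) = -66
n2-4-4 (Blue): min(10, -76, 7) = -76
n2-4 (Red): max(-87, -5, -66, -76) = -5
n2 (Blue): min(7, -18, -65, -5) = -65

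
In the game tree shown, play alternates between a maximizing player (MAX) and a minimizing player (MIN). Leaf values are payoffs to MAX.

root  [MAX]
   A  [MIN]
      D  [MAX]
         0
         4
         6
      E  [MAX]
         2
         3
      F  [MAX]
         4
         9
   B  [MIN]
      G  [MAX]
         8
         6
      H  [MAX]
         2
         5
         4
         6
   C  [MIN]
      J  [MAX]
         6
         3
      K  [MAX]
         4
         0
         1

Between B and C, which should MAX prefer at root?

B

G (MAX): max(8, 6) = 8
H (MAX): max(2, 5, 4, 6) = 6
B (MIN): min(8, 6) = 6
J (MAX): max(6, 3) = 6
K (MAX): max(4, 0, 1) = 4
C (MIN): min(6, 4) = 4
MAX prefers the higher value; B=6, C=4. B is better since 6 > 4.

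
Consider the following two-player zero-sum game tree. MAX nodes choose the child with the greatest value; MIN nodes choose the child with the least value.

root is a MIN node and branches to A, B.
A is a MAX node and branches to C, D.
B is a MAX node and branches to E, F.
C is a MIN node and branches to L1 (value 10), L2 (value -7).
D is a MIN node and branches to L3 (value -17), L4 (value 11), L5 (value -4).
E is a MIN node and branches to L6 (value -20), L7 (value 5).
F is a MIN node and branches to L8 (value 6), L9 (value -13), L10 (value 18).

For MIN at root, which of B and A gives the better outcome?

B

E (MIN): min(-20, 5) = -20
F (MIN): min(6, -13, 18) = -13
B (MAX): max(-20, -13) = -13
C (MIN): min(10, -7) = -7
D (MIN): min(-17, 11, -4) = -17
A (MAX): max(-7, -17) = -7
MIN prefers the lower value; B=-13, A=-7. B is better since -13 < -7.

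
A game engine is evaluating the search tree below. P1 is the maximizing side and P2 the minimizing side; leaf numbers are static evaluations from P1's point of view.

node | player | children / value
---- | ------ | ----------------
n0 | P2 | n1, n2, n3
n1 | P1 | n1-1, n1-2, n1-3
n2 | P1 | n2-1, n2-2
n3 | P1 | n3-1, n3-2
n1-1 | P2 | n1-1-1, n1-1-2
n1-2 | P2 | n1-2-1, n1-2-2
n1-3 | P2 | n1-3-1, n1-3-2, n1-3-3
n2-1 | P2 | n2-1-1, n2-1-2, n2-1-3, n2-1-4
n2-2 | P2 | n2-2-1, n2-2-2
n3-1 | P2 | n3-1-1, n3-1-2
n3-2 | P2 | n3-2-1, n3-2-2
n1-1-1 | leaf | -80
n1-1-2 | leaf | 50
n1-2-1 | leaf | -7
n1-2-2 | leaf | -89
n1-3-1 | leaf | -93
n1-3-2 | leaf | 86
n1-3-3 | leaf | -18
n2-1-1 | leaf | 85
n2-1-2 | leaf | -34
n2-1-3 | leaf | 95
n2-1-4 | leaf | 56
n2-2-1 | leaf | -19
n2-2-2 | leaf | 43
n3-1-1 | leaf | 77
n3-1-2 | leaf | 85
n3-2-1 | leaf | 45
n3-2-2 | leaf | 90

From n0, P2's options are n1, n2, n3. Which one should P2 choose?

n1

n1-1 (P2): min(-80, 50) = -80
n1-2 (P2): min(-7, -89) = -89
n1-3 (P2): min(-93, 86, -18) = -93
n1 (P1): max(-80, -89, -93) = -80
n2-1 (P2): min(85, -34, 95, 56) = -34
n2-2 (P2): min(-19, 43) = -19
n2 (P1): max(-34, -19) = -19
n3-1 (P2): min(77, 85) = 77
n3-2 (P2): min(45, 90) = 45
n3 (P1): max(77, 45) = 77
n0 (P2): min(-80, -19, 77) = -80
P2 at n0 wants the lowest of {n1=-80, n2=-19, n3=77}, so chooses n1.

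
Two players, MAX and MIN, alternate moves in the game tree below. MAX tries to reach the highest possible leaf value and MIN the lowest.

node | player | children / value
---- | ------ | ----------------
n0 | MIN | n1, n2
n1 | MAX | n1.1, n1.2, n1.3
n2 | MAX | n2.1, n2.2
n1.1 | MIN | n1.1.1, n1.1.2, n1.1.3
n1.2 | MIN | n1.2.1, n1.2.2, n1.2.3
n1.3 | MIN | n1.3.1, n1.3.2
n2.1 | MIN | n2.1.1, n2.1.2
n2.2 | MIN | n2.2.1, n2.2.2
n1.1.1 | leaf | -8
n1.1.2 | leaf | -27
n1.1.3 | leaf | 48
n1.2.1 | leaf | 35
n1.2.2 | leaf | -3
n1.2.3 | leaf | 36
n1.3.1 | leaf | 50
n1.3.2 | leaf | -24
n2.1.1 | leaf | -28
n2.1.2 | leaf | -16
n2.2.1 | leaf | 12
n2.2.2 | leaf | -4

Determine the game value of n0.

n1.1 (MIN): min(-8, -27, 48) = -27
n1.2 (MIN): min(35, -3, 36) = -3
n1.3 (MIN): min(50, -24) = -24
n1 (MAX): max(-27, -3, -24) = -3
n2.1 (MIN): min(-28, -16) = -28
n2.2 (MIN): min(12, -4) = -4
n2 (MAX): max(-28, -4) = -4
n0 (MIN): min(-3, -4) = -4

-4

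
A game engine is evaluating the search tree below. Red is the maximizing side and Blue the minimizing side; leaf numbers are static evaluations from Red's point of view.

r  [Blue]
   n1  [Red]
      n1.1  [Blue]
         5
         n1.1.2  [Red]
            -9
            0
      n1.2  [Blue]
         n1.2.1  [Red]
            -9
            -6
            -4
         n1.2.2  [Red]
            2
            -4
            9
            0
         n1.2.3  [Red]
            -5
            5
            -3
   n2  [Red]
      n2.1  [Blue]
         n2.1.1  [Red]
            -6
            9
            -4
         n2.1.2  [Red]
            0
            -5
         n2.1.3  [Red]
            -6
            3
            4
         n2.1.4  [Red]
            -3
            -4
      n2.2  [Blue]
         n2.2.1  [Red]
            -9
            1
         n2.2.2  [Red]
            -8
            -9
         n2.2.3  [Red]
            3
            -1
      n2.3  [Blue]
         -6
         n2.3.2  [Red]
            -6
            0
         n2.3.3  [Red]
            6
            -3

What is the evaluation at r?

n1.1.2 (Red): max(-9, 0) = 0
n1.1 (Blue): min(5, 0) = 0
n1.2.1 (Red): max(-9, -6, -4) = -4
n1.2.2 (Red): max(2, -4, 9, 0) = 9
n1.2.3 (Red): max(-5, 5, -3) = 5
n1.2 (Blue): min(-4, 9, 5) = -4
n1 (Red): max(0, -4) = 0
n2.1.1 (Red): max(-6, 9, -4) = 9
n2.1.2 (Red): max(0, -5) = 0
n2.1.3 (Red): max(-6, 3, 4) = 4
n2.1.4 (Red): max(-3, -4) = -3
n2.1 (Blue): min(9, 0, 4, -3) = -3
n2.2.1 (Red): max(-9, 1) = 1
n2.2.2 (Red): max(-8, -9) = -8
n2.2.3 (Red): max(3, -1) = 3
n2.2 (Blue): min(1, -8, 3) = -8
n2.3.2 (Red): max(-6, 0) = 0
n2.3.3 (Red): max(6, -3) = 6
n2.3 (Blue): min(-6, 0, 6) = -6
n2 (Red): max(-3, -8, -6) = -3
r (Blue): min(0, -3) = -3

-3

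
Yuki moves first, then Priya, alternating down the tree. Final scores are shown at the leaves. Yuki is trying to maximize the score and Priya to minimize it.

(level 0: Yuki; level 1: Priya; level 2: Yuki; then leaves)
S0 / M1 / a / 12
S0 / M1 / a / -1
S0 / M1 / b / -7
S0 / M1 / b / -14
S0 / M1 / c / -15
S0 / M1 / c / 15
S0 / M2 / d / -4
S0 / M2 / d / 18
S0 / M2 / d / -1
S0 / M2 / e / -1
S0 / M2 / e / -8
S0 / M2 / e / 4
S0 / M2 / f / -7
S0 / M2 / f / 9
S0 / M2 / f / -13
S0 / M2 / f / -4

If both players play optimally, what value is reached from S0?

a (Yuki): max(12, -1) = 12
b (Yuki): max(-7, -14) = -7
c (Yuki): max(-15, 15) = 15
M1 (Priya): min(12, -7, 15) = -7
d (Yuki): max(-4, 18, -1) = 18
e (Yuki): max(-1, -8, 4) = 4
f (Yuki): max(-7, 9, -13, -4) = 9
M2 (Priya): min(18, 4, 9) = 4
S0 (Yuki): max(-7, 4) = 4

4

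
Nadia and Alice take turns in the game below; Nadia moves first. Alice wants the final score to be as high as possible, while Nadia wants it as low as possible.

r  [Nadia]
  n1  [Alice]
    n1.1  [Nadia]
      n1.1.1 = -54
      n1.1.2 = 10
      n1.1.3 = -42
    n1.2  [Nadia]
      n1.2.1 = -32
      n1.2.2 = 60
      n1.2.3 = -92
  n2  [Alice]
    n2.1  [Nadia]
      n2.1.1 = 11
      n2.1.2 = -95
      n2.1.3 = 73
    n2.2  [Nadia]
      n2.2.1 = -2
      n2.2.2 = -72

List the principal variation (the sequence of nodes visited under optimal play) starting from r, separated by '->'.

r -> n2 -> n2.2 -> n2.2.2

n1.1 (Nadia): min(-54, 10, -42) = -54
n1.2 (Nadia): min(-32, 60, -92) = -92
n1 (Alice): max(-54, -92) = -54
n2.1 (Nadia): min(11, -95, 73) = -95
n2.2 (Nadia): min(-2, -72) = -72
n2 (Alice): max(-95, -72) = -72
r (Nadia): min(-54, -72) = -72
At r, Nadia picks n2 (lowest: -72).
At n2, Alice picks n2.2 (highest: -72).
At n2.2, Nadia picks n2.2.2 (lowest: -72).
Terminal value -72.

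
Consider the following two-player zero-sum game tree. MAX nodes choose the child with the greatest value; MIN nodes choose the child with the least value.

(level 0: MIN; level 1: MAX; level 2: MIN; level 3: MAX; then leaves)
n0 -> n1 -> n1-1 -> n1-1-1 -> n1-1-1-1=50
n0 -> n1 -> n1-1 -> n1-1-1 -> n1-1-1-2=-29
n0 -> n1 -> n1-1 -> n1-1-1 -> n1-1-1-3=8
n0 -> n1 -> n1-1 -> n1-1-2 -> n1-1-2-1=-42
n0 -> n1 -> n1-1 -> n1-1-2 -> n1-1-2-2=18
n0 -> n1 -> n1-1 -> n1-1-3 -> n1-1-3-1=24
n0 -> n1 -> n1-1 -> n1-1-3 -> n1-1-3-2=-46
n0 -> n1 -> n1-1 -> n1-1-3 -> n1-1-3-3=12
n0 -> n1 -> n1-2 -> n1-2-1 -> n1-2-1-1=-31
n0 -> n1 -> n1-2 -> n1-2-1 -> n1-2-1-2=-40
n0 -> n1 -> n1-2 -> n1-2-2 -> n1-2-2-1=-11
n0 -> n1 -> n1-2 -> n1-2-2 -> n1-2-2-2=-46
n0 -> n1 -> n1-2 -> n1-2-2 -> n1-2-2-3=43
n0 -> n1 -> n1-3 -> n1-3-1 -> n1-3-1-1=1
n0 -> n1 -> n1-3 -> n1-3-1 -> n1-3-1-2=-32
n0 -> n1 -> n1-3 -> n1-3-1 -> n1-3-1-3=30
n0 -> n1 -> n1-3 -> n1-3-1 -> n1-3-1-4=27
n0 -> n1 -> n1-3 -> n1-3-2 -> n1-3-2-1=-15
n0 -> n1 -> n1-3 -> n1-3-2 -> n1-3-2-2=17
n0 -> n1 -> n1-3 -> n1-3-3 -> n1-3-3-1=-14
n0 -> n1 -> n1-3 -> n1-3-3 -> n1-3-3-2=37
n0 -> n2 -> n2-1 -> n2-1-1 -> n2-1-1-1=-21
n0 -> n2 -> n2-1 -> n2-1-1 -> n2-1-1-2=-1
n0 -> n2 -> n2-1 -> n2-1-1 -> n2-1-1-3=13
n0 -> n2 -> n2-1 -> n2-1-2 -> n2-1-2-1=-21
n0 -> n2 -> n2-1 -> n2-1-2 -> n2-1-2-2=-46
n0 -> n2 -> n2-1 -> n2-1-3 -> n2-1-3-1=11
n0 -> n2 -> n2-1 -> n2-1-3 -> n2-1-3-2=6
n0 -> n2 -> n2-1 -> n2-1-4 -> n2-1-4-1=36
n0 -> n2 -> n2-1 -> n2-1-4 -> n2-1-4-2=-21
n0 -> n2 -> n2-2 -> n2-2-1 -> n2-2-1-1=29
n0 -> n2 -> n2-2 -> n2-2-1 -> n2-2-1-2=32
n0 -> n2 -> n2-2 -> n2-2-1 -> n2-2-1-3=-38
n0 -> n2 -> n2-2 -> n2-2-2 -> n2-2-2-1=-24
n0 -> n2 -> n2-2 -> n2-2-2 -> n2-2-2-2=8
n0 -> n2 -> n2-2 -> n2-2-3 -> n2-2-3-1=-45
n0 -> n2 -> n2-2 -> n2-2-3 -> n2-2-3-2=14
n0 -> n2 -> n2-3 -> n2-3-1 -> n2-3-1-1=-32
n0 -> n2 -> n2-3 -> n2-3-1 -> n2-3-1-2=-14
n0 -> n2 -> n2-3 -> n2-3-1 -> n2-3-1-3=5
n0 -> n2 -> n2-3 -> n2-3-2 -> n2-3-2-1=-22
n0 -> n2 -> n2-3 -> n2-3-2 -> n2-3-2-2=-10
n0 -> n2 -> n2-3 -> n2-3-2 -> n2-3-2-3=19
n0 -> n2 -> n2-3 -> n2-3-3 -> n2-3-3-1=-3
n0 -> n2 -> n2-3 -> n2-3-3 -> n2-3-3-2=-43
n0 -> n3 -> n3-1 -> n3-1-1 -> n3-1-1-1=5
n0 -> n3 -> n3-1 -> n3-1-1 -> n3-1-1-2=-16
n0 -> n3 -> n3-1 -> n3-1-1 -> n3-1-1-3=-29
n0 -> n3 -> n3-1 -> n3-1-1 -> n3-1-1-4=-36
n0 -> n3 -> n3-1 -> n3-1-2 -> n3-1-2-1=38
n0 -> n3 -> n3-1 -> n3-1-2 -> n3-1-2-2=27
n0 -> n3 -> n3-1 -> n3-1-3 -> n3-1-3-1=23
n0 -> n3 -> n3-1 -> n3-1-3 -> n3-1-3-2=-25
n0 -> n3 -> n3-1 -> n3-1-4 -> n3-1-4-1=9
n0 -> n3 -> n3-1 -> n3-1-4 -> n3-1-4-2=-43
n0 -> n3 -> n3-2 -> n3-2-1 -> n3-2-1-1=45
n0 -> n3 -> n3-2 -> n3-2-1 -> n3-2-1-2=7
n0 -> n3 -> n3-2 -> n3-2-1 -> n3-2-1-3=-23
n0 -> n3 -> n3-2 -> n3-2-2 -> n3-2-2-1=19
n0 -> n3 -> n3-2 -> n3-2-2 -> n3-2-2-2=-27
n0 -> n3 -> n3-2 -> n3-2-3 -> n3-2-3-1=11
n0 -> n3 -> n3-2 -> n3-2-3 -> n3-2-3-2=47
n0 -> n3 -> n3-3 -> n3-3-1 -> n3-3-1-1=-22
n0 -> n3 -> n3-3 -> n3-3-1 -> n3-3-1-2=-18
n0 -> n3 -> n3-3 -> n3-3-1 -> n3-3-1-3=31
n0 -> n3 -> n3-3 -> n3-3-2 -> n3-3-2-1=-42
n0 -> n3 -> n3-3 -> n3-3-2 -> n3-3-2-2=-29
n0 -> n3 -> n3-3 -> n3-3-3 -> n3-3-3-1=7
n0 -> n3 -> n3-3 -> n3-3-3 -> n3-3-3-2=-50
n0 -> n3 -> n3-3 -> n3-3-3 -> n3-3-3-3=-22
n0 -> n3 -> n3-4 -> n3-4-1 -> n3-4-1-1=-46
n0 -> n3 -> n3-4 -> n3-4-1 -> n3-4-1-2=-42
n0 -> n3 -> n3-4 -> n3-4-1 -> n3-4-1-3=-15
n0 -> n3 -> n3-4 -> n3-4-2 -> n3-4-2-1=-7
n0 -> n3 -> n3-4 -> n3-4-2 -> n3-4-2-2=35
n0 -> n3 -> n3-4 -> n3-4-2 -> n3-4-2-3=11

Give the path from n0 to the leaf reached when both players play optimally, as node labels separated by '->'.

n0 -> n2 -> n2-2 -> n2-2-2 -> n2-2-2-2

n1-1-1 (MAX): max(50, -29, 8) = 50
n1-1-2 (MAX): max(-42, 18) = 18
n1-1-3 (MAX): max(24, -46, 12) = 24
n1-1 (MIN): min(50, 18, 24) = 18
n1-2-1 (MAX): max(-31, -40) = -31
n1-2-2 (MAX): max(-11, -46, 43) = 43
n1-2 (MIN): min(-31, 43) = -31
n1-3-1 (MAX): max(1, -32, 30, 27) = 30
n1-3-2 (MAX): max(-15, 17) = 17
n1-3-3 (MAX): max(-14, 37) = 37
n1-3 (MIN): min(30, 17, 37) = 17
n1 (MAX): max(18, -31, 17) = 18
n2-1-1 (MAX): max(-21, -1, 13) = 13
n2-1-2 (MAX): max(-21, -46) = -21
n2-1-3 (MAX): max(11, 6) = 11
n2-1-4 (MAX): max(36, -21) = 36
n2-1 (MIN): min(13, -21, 11, 36) = -21
n2-2-1 (MAX): max(29, 32, -38) = 32
n2-2-2 (MAX): max(-24, 8) = 8
n2-2-3 (MAX): max(-45, 14) = 14
n2-2 (MIN): min(32, 8, 14) = 8
n2-3-1 (MAX): max(-32, -14, 5) = 5
n2-3-2 (MAX): max(-22, -10, 19) = 19
n2-3-3 (MAX): max(-3, -43) = -3
n2-3 (MIN): min(5, 19, -3) = -3
n2 (MAX): max(-21, 8, -3) = 8
n3-1-1 (MAX): max(5, -16, -29, -36) = 5
n3-1-2 (MAX): max(38, 27) = 38
n3-1-3 (MAX): max(23, -25) = 23
n3-1-4 (MAX): max(9, -43) = 9
n3-1 (MIN): min(5, 38, 23, 9) = 5
n3-2-1 (MAX): max(45, 7, -23) = 45
n3-2-2 (MAX): max(19, -27) = 19
n3-2-3 (MAX): max(11, 47) = 47
n3-2 (MIN): min(45, 19, 47) = 19
n3-3-1 (MAX): max(-22, -18, 31) = 31
n3-3-2 (MAX): max(-42, -29) = -29
n3-3-3 (MAX): max(7, -50, -22) = 7
n3-3 (MIN): min(31, -29, 7) = -29
n3-4-1 (MAX): max(-46, -42, -15) = -15
n3-4-2 (MAX): max(-7, 35, 11) = 35
n3-4 (MIN): min(-15, 35) = -15
n3 (MAX): max(5, 19, -29, -15) = 19
n0 (MIN): min(18, 8, 19) = 8
At n0, MIN picks n2 (lowest: 8).
At n2, MAX picks n2-2 (highest: 8).
At n2-2, MIN picks n2-2-2 (lowest: 8).
At n2-2-2, MAX picks n2-2-2-2 (highest: 8).
Terminal value 8.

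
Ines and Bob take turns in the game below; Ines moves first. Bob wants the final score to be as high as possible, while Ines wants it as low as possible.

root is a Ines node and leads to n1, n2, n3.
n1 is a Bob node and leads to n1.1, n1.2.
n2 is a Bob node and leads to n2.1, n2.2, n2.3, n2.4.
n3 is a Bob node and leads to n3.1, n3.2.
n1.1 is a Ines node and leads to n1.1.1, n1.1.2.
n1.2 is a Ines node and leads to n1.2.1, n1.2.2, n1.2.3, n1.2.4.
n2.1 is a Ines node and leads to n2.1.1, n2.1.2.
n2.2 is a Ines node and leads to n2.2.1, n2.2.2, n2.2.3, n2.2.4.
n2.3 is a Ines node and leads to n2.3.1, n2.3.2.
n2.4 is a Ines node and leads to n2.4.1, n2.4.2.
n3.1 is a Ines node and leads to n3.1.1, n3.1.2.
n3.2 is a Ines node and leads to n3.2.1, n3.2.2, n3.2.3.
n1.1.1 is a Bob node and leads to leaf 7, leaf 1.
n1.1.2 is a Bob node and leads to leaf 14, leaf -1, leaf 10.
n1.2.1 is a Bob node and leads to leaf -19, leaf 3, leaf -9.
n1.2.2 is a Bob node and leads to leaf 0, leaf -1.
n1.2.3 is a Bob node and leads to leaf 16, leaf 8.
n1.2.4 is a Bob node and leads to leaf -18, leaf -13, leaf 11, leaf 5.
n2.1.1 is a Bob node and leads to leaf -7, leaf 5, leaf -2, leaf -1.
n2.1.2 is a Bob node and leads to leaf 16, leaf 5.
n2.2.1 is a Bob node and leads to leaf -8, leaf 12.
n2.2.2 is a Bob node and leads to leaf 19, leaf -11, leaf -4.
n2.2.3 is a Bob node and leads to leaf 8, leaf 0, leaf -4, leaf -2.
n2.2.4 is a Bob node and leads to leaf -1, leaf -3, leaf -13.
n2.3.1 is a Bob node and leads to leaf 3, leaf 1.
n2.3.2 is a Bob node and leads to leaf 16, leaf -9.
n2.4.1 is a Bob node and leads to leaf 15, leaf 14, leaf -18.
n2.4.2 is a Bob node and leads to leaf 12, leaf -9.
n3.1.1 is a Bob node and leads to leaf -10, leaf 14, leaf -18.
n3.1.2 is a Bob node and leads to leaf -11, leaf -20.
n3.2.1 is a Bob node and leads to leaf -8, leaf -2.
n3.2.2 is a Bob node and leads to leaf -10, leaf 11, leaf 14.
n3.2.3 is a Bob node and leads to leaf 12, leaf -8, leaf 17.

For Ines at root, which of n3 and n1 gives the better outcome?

n3.1.1 (Bob): max(-10, 14, -18) = 14
n3.1.2 (Bob): max(-11, -20) = -11
n3.1 (Ines): min(14, -11) = -11
n3.2.1 (Bob): max(-8, -2) = -2
n3.2.2 (Bob): max(-10, 11, 14) = 14
n3.2.3 (Bob): max(12, -8, 17) = 17
n3.2 (Ines): min(-2, 14, 17) = -2
n3 (Bob): max(-11, -2) = -2
n1.1.1 (Bob): max(7, 1) = 7
n1.1.2 (Bob): max(14, -1, 10) = 14
n1.1 (Ines): min(7, 14) = 7
n1.2.1 (Bob): max(-19, 3, -9) = 3
n1.2.2 (Bob): max(0, -1) = 0
n1.2.3 (Bob): max(16, 8) = 16
n1.2.4 (Bob): max(-18, -13, 11, 5) = 11
n1.2 (Ines): min(3, 0, 16, 11) = 0
n1 (Bob): max(7, 0) = 7
Ines prefers the lower value; n3=-2, n1=7. n3 is better since -2 < 7.

n3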